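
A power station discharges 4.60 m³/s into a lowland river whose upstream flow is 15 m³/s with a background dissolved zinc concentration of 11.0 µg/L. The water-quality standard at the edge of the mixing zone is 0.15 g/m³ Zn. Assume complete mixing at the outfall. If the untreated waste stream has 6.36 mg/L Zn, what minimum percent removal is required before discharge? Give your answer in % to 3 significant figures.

90.5 %

11.0 µg/L = 0.011 mg/L.
Mass balance: 0.15·19.6 = 4.6·Cₑ + 15·0.011.
Cₑ = (2.94 − 0.165) / 4.6 = 0.6033 mg/L.
Required removal = 1 − 0.6033/6.36 = 90.51 %.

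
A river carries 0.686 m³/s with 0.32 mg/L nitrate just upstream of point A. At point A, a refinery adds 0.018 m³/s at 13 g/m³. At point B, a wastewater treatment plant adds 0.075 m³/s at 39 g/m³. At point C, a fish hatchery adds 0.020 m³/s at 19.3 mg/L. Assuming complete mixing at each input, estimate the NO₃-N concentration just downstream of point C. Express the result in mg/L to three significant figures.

4.71 mg/L

After input A: C = (0.686·0.32 + 0.018·13) / 0.704 = 0.6442 mg/L.
After input B: C = (0.704·0.6442 + 0.075·39) / 0.779 = 4.337 mg/L.
After input C: C = (0.779·4.337 + 0.02·19.3) / 0.799 = 4.712 mg/L.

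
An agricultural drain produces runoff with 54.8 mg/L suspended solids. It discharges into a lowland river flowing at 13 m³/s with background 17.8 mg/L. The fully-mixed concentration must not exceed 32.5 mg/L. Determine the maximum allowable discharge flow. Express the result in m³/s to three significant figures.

Mass balance at complete mixing: C_std·(Q_w + Q_r) = Q_w·C_e + Q_r·C_b.
Rearranging, Q_w = Q_r·(C_std − C_b)/(C_e − C_std) = 13·(32.5 − 17.8) / (54.8 − 32.5) = 8.57 m³/s.

8.57 m³/s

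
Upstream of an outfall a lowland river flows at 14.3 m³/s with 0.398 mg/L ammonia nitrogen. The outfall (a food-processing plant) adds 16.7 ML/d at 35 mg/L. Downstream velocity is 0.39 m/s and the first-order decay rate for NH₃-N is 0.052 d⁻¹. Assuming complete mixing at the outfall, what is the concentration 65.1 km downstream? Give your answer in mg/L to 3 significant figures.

16.7 ML/d = 0.1933 m³/s.
After complete mixing, C₀ = (0.1933·35 + 14.3·0.398) / 14.49 = 0.8595 mg/L.
Travel time t = 6.51e+04 m / 0.39 m/s = 1.669e+05 s = 1.932 d.
C = 0.8595·exp(−0.052·1.932) = 0.8595·0.9044 = 0.7773 mg/L.

0.777 mg/L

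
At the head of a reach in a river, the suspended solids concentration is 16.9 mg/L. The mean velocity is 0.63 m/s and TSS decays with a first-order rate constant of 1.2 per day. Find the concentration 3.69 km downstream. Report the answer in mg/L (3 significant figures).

Travel time t = 3.69 km / 0.63 m/s = 3690/0.63 = 5857 s = 0.06779 d.
First-order decay: C = 16.9·exp(−1.2·0.06779) = 16.9·0.9219 = 15.58 mg/L.

15.6 mg/L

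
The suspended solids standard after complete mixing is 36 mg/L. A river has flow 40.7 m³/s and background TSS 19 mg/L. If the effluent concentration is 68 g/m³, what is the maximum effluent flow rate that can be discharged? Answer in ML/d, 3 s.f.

1870 ML/d

Mass balance at complete mixing: C_std·(Q_w + Q_r) = Q_w·C_e + Q_r·C_b.
Rearranging, Q_w = Q_r·(C_std − C_b)/(C_e − C_std) = 40.7·(36 − 19) / (68 − 36) = 21.62 m³/s.
= 1868 ML/d.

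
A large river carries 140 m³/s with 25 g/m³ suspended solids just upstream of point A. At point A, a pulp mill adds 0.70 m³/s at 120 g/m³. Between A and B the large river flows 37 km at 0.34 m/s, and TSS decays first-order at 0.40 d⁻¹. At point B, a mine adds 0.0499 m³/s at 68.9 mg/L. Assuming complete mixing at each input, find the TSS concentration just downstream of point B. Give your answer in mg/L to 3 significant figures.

15.4 mg/L

After input A: C = (140·25 + 0.7·120) / 140.7 = 25.47 mg/L.
Over the 37 km reach to input B (t = 1.088e+05 s = 1.26 d), decay gives C = 25.47·exp(−0.40·1.26) = 15.39 mg/L.
After input B: C = (140.7·15.39 + 0.0499·68.9) / 140.7 = 15.41 mg/L.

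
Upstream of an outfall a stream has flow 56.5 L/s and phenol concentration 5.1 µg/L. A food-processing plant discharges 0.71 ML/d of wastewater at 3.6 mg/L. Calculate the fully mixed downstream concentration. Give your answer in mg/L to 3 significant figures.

0.71 ML/d = 0.008218 m³/s.
56.5 L/s = 0.0565 m³/s.
5.1 µg/L = 0.0051 mg/L.
By mass balance at complete mixing, C = (0.008218·3.6 + 0.0565·0.0051) / (0.008218 + 0.0565) = 0.02987/0.06472 = 0.4616 mg/L.

0.462 mg/L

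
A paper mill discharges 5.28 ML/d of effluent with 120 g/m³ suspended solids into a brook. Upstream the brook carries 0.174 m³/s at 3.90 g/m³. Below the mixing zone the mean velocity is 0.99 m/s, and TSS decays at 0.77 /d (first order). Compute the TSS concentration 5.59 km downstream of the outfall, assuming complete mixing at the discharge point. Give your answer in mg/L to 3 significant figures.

32.4 mg/L

5.28 ML/d = 0.06111 m³/s.
After complete mixing, C₀ = (0.06111·120 + 0.174·3.9) / 0.2351 = 34.08 mg/L.
Travel time t = 5590 m / 0.99 m/s = 5646 s = 0.06535 d.
C = 34.08·exp(−0.77·0.06535) = 34.08·0.9509 = 32.4 mg/L.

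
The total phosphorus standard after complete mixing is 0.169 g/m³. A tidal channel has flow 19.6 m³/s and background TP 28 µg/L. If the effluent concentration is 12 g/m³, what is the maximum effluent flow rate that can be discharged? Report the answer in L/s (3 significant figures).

234 L/s

28 µg/L = 0.028 mg/L.
Mass balance at complete mixing: C_std·(Q_w + Q_r) = Q_w·C_e + Q_r·C_b.
Rearranging, Q_w = Q_r·(C_std − C_b)/(C_e − C_std) = 19.6·(0.169 − 0.028) / (12 − 0.169) = 0.2336 m³/s.
= 233.6 L/s.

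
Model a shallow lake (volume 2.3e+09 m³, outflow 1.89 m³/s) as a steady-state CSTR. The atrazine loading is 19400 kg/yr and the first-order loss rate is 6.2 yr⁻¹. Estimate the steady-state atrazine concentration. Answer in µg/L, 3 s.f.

1.35 µg/L

Outflow Q = 1.89 m³/s × 3.156e+07 s/yr = 5.964e+07 m³/yr.
Steady-state CSTR mass balance: W = Q·C + k·V·C, so C = W/(Q + kV).
Q + kV = 5.964e+07 + 6.2·2.3e+09 = 1.432e+10 m³/yr.
C = 19400/1.432e+10 = 1.355e-06 kg/m³ = 0.001355 mg/L = 1.355 µg/L.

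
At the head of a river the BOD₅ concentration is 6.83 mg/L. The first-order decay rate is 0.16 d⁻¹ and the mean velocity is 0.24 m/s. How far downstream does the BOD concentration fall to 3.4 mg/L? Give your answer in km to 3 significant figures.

90.4 km

From C = C₀·e^(−kt), t = ln(C₀/C)/k = ln(6.83/3.4)/0.16 = 0.6975/0.16 = 4.36 d.
Distance = v·t = 0.24 m/s × 3.767e+05 s = 9.04e+04 m = 90.4 km.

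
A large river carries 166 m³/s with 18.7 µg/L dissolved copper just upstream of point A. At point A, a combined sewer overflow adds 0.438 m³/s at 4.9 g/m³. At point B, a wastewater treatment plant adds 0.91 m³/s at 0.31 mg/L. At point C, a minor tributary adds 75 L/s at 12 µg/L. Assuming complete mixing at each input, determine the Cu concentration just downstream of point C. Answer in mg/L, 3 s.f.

18.7 µg/L = 0.0187 mg/L.
After input A: C = (166·0.0187 + 0.438·4.9) / 166.4 = 0.03155 mg/L.
After input B: C = (166.4·0.03155 + 0.91·0.31) / 167.3 = 0.03306 mg/L.
75 L/s = 0.075 m³/s.
12 µg/L = 0.012 mg/L.
After input C: C = (167.3·0.03306 + 0.075·0.012) / 167.4 = 0.03305 mg/L.

0.0331 mg/L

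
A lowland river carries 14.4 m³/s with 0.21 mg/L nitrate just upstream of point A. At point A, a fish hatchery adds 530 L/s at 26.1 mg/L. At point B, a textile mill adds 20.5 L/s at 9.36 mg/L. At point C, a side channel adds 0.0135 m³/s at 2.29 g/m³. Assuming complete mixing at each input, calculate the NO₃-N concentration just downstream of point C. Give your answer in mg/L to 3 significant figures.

1.14 mg/L

530 L/s = 0.53 m³/s.
After input A: C = (14.4·0.21 + 0.53·26.1) / 14.93 = 1.129 mg/L.
20.5 L/s = 0.0205 m³/s.
After input B: C = (14.93·1.129 + 0.0205·9.36) / 14.95 = 1.14 mg/L.
After input C: C = (14.95·1.14 + 0.0135·2.29) / 14.96 = 1.141 mg/L.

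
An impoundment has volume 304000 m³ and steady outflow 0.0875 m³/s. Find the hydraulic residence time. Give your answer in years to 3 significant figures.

0.110 yr

Q = 0.0875 m³/s × 3.156e+07 s/yr = 2.761e+06 m³/yr.
Hydraulic residence time τ = V/Q = 304000/2.761e+06 = 0.1101 yr.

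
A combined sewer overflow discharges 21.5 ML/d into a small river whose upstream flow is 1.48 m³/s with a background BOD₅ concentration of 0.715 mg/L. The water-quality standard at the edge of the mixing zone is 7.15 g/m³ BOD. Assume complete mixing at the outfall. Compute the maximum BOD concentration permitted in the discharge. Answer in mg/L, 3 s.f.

45.4 mg/L

21.5 ML/d = 0.2488 m³/s.
Mass balance: 7.15·1.729 = 0.2488·Cₑ + 1.48·0.715.
Cₑ = (12.36 − 1.058) / 0.2488 = 45.42 mg/L.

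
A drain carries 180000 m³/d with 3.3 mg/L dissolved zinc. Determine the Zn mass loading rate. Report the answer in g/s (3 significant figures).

6.87 g/s

180000 m³/d = 2.083 m³/s.
Mass flux = Q·C = 2.083 m³/s × 3.3 g/m³ = 6.875 g/s.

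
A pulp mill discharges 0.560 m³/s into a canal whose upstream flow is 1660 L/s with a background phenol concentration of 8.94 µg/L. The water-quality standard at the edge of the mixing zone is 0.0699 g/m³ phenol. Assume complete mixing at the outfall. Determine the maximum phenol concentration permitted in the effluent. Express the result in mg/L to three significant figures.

1660 L/s = 1.66 m³/s.
8.94 µg/L = 0.00894 mg/L.
Mass balance: 0.0699·2.22 = 0.56·Cₑ + 1.66·0.00894.
Cₑ = (0.1552 − 0.01484) / 0.56 = 0.2506 mg/L.

0.251 mg/L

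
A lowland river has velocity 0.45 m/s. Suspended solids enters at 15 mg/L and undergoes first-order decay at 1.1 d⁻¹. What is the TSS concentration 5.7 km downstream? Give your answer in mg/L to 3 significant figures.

12.8 mg/L

Travel time t = 5.7 km / 0.45 m/s = 5700/0.45 = 1.267e+04 s = 0.1466 d.
First-order decay: C = 15·exp(−1.1·0.1466) = 15·0.8511 = 12.77 mg/L.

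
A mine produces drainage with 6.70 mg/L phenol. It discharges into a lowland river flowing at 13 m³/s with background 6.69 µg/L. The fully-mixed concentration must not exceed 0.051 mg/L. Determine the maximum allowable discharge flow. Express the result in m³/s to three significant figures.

0.0866 m³/s

6.69 µg/L = 0.00669 mg/L.
Mass balance at complete mixing: C_std·(Q_w + Q_r) = Q_w·C_e + Q_r·C_b.
Rearranging, Q_w = Q_r·(C_std − C_b)/(C_e − C_std) = 13·(0.051 − 0.00669) / (6.7 − 0.051) = 0.08663 m³/s.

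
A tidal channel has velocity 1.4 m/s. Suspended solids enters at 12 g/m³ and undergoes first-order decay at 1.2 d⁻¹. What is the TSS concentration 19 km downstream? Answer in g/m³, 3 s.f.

9.94 g/m³

Travel time t = 19 km / 1.4 m/s = 1.9e+04/1.4 = 1.357e+04 s = 0.1571 d.
First-order decay: C = 12·exp(−1.2·0.1571) = 12·0.8282 = 9.938 g/m³.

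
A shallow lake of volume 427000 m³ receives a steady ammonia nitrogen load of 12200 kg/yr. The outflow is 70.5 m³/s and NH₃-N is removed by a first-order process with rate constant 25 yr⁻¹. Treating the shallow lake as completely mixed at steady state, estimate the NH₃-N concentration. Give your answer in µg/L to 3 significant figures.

Outflow Q = 70.5 m³/s × 3.156e+07 s/yr = 2.225e+09 m³/yr.
Steady-state CSTR mass balance: W = Q·C + k·V·C, so C = W/(Q + kV).
Q + kV = 2.225e+09 + 25·427000 = 2.235e+09 m³/yr.
C = 12200/2.235e+09 = 5.457e-06 kg/m³ = 0.005457 mg/L = 5.457 µg/L.

5.46 µg/L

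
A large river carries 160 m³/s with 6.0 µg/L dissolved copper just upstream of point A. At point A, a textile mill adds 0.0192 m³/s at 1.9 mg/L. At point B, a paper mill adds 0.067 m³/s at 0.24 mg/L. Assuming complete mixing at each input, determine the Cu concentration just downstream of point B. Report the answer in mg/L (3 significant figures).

0.00633 mg/L

6.0 µg/L = 0.006 mg/L.
After input A: C = (160·0.006 + 0.0192·1.9) / 160 = 0.006227 mg/L.
After input B: C = (160·0.006227 + 0.067·0.24) / 160.1 = 0.006325 mg/L.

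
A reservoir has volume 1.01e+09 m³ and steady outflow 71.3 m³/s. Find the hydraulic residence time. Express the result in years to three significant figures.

Q = 71.3 m³/s × 3.156e+07 s/yr = 2.25e+09 m³/yr.
Hydraulic residence time τ = V/Q = 1.01e+09/2.25e+09 = 0.4489 yr.

0.449 yr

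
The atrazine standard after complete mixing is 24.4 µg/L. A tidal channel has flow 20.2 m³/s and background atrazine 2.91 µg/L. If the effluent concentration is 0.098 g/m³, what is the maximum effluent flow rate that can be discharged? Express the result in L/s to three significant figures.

2.91 µg/L = 0.00291 mg/L.
24.4 µg/L = 0.0244 mg/L.
Mass balance at complete mixing: C_std·(Q_w + Q_r) = Q_w·C_e + Q_r·C_b.
Rearranging, Q_w = Q_r·(C_std − C_b)/(C_e − C_std) = 20.2·(0.0244 − 0.00291) / (0.098 − 0.0244) = 5.898 m³/s.
= 5898 L/s.

5900 L/s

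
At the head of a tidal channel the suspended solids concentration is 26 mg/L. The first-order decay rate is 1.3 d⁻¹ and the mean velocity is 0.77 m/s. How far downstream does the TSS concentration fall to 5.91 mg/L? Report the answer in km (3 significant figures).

From C = C₀·e^(−kt), t = ln(C₀/C)/k = ln(26/5.91)/1.3 = 1.481/1.3 = 1.14 d.
Distance = v·t = 0.77 m/s × 9.846e+04 s = 7.581e+04 m = 75.81 km.

75.8 km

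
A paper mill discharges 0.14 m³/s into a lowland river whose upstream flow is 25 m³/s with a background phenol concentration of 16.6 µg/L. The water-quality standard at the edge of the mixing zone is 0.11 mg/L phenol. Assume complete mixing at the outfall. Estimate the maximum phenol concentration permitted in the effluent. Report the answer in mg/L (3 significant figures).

16.6 µg/L = 0.0166 mg/L.
Mass balance: 0.11·25.14 = 0.14·Cₑ + 25·0.0166.
Cₑ = (2.765 − 0.415) / 0.14 = 16.79 mg/L.

16.8 mg/L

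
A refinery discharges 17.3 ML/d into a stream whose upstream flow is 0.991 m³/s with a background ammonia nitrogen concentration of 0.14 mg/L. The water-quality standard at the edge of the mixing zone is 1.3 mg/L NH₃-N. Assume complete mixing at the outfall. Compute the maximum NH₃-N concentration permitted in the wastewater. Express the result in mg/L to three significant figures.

7.04 mg/L

17.3 ML/d = 0.2002 m³/s.
Mass balance: 1.3·1.191 = 0.2002·Cₑ + 0.991·0.14.
Cₑ = (1.549 − 0.1387) / 0.2002 = 7.041 mg/L.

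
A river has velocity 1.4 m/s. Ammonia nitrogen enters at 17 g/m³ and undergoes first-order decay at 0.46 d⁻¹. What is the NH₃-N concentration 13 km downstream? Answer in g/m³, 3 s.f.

Travel time t = 13 km / 1.4 m/s = 1.3e+04/1.4 = 9286 s = 0.1075 d.
First-order decay: C = 17·exp(−0.46·0.1075) = 17·0.9518 = 16.18 g/m³.

16.2 g/m³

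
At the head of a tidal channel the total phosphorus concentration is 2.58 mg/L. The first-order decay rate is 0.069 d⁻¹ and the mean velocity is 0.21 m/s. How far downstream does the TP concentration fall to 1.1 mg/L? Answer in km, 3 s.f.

224 km

From C = C₀·e^(−kt), t = ln(C₀/C)/k = ln(2.58/1.1)/0.069 = 0.8525/0.069 = 12.35 d.
Distance = v·t = 0.21 m/s × 1.067e+06 s = 2.242e+05 m = 224.2 km.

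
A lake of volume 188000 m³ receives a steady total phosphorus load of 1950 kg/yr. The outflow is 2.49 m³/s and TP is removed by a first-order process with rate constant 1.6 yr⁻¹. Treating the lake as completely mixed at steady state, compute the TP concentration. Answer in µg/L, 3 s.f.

Outflow Q = 2.49 m³/s × 3.156e+07 s/yr = 7.858e+07 m³/yr.
Steady-state CSTR mass balance: W = Q·C + k·V·C, so C = W/(Q + kV).
Q + kV = 7.858e+07 + 1.6·188000 = 7.888e+07 m³/yr.
C = 1950/7.888e+07 = 2.472e-05 kg/m³ = 0.02472 mg/L = 24.72 µg/L.

24.7 µg/L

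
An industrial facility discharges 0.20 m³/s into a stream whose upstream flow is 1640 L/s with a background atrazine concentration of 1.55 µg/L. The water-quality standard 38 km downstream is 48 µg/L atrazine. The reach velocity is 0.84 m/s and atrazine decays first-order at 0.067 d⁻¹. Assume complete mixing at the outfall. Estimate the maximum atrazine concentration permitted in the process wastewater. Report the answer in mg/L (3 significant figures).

0.445 mg/L

1640 L/s = 1.64 m³/s.
1.55 µg/L = 0.00155 mg/L.
48 µg/L = 0.048 mg/L.
Travel time to the compliance point: t = 3.8e+04/0.84 = 4.524e+04 s = 0.5236 d; decay factor exp(−0.067·0.5236) = 0.9655.
So the concentration just after mixing may be at most 0.048/0.9655 = 0.04971 mg/L.
Mass balance: 0.04971·1.84 = 0.2·Cₑ + 1.64·0.00155.
Cₑ = (0.09147 − 0.002542) / 0.2 = 0.4447 mg/L.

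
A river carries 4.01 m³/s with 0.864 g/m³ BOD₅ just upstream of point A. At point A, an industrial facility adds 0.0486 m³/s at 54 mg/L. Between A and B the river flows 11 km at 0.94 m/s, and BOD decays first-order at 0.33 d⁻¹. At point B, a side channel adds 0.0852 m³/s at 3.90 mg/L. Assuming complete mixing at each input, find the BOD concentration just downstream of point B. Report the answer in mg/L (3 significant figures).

After input A: C = (4.01·0.864 + 0.0486·54) / 4.059 = 1.5 mg/L.
Over the 11 km reach to input B (t = 1.17e+04 s = 0.1354 d), decay gives C = 1.5·exp(−0.33·0.1354) = 1.435 mg/L.
After input B: C = (4.059·1.435 + 0.0852·3.9) / 4.144 = 1.485 mg/L.

1.49 mg/L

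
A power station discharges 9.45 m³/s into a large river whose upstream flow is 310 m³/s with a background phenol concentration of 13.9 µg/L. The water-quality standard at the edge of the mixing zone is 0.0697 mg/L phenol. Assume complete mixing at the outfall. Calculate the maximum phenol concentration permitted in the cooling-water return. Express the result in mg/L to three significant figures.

1.90 mg/L

13.9 µg/L = 0.0139 mg/L.
Mass balance: 0.0697·319.4 = 9.45·Cₑ + 310·0.0139.
Cₑ = (22.27 − 4.309) / 9.45 = 1.9 mg/L.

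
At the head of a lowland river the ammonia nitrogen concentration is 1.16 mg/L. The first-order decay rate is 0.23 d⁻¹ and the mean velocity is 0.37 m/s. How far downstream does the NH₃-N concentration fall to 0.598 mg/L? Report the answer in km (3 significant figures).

From C = C₀·e^(−kt), t = ln(C₀/C)/k = ln(1.16/0.598)/0.23 = 0.6626/0.23 = 2.881 d.
Distance = v·t = 0.37 m/s × 2.489e+05 s = 9.209e+04 m = 92.09 km.

92.1 km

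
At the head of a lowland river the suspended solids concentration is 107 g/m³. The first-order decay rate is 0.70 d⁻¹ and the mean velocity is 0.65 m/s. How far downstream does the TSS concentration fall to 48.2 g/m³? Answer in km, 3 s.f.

64.0 km

From C = C₀·e^(−kt), t = ln(C₀/C)/k = ln(107/48.2)/0.70 = 0.7975/0.70 = 1.139 d.
Distance = v·t = 0.65 m/s × 9.843e+04 s = 6.398e+04 m = 63.98 km.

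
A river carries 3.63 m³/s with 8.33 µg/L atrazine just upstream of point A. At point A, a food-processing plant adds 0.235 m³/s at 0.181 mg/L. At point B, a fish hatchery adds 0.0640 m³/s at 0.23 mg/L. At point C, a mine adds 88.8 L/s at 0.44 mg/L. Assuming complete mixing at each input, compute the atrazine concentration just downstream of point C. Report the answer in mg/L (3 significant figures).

8.33 µg/L = 0.00833 mg/L.
After input A: C = (3.63·0.00833 + 0.235·0.181) / 3.865 = 0.01883 mg/L.
After input B: C = (3.865·0.01883 + 0.064·0.23) / 3.929 = 0.02227 mg/L.
88.8 L/s = 0.0888 m³/s.
After input C: C = (3.929·0.02227 + 0.0888·0.44) / 4.018 = 0.0315 mg/L.

0.0315 mg/L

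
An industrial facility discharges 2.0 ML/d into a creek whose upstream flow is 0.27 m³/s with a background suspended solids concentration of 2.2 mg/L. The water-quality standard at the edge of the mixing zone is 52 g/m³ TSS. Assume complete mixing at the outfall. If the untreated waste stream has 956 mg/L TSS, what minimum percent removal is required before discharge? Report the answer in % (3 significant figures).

2.0 ML/d = 0.02315 m³/s.
Mass balance: 52·0.2931 = 0.02315·Cₑ + 0.27·2.2.
Cₑ = (15.24 − 0.594) / 0.02315 = 632.9 mg/L.
Required removal = 1 − 632.9/956 = 33.8 %.

33.8 %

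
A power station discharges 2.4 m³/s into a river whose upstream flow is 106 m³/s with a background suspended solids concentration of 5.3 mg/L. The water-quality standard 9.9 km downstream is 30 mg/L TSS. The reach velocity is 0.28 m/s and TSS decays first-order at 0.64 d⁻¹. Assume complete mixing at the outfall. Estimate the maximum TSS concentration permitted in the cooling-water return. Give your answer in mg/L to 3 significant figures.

Travel time to the compliance point: t = 9900/0.28 = 3.536e+04 s = 0.4092 d; decay factor exp(−0.64·0.4092) = 0.7696.
So the concentration just after mixing may be at most 30/0.7696 = 38.98 mg/L.
Mass balance: 38.98·108.4 = 2.4·Cₑ + 106·5.3.
Cₑ = (4226 − 561.8) / 2.4 = 1527 mg/L.

1530 mg/L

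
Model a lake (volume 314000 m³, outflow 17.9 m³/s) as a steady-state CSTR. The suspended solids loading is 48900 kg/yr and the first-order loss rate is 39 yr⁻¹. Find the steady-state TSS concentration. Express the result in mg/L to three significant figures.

Outflow Q = 17.9 m³/s × 3.156e+07 s/yr = 5.649e+08 m³/yr.
Steady-state CSTR mass balance: W = Q·C + k·V·C, so C = W/(Q + kV).
Q + kV = 5.649e+08 + 39·314000 = 5.771e+08 m³/yr.
C = 48900/5.771e+08 = 8.473e-05 kg/m³ = 0.08473 mg/L.

0.0847 mg/L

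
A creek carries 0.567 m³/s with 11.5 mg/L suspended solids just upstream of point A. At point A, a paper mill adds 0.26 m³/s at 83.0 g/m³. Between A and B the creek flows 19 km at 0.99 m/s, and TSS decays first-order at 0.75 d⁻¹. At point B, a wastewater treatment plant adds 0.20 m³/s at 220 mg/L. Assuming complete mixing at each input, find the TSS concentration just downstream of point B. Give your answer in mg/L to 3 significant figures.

After input A: C = (0.567·11.5 + 0.26·83) / 0.827 = 33.98 mg/L.
Over the 19 km reach to input B (t = 1.919e+04 s = 0.2221 d), decay gives C = 33.98·exp(−0.75·0.2221) = 28.76 mg/L.
After input B: C = (0.827·28.76 + 0.2·220) / 1.027 = 66.01 mg/L.

66.0 mg/L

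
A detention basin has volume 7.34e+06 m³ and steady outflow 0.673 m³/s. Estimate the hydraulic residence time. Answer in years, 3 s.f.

Q = 0.673 m³/s × 3.156e+07 s/yr = 2.124e+07 m³/yr.
Hydraulic residence time τ = V/Q = 7.34e+06/2.124e+07 = 0.3456 yr.

0.346 yr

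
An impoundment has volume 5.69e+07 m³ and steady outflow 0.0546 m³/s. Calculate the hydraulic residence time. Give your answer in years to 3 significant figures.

Q = 0.0546 m³/s × 3.156e+07 s/yr = 1.723e+06 m³/yr.
Hydraulic residence time τ = V/Q = 5.69e+07/1.723e+06 = 33.02 yr.

33.0 yr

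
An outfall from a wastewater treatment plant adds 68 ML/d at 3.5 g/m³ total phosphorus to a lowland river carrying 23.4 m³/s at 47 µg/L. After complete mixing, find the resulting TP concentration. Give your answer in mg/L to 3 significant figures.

0.159 mg/L

68 ML/d = 0.787 m³/s.
47 µg/L = 0.047 mg/L.
By mass balance at complete mixing, C = (0.787·3.5 + 23.4·0.047) / (0.787 + 23.4) = 3.854/24.19 = 0.1594 mg/L.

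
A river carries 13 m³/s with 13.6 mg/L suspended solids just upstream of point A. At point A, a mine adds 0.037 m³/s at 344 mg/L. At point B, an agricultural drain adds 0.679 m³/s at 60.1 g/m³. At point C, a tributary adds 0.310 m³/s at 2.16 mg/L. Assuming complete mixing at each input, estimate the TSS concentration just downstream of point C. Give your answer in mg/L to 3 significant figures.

16.5 mg/L

After input A: C = (13·13.6 + 0.037·344) / 13.04 = 14.54 mg/L.
After input B: C = (13.04·14.54 + 0.679·60.1) / 13.72 = 16.79 mg/L.
After input C: C = (13.72·16.79 + 0.31·2.16) / 14.03 = 16.47 mg/L.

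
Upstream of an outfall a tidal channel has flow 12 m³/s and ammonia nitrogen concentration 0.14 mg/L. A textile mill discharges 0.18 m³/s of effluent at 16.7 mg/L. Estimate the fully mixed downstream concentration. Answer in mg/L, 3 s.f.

Conservation of mass across the mixing zone: C = (0.18·16.7 + 12·0.14) / (0.18 + 12) = 4.686/12.18 = 0.3847 mg/L.

0.385 mg/L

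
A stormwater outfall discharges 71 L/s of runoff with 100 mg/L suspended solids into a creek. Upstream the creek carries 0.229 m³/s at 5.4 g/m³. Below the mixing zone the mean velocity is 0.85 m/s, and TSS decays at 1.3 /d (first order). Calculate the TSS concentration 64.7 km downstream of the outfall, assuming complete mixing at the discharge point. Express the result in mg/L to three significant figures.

71 L/s = 0.071 m³/s.
After complete mixing, C₀ = (0.071·100 + 0.229·5.4) / 0.3 = 27.79 mg/L.
Travel time t = 6.47e+04 m / 0.85 m/s = 7.612e+04 s = 0.881 d.
C = 27.79·exp(−1.3·0.881) = 27.79·0.3181 = 8.84 mg/L.

8.84 mg/L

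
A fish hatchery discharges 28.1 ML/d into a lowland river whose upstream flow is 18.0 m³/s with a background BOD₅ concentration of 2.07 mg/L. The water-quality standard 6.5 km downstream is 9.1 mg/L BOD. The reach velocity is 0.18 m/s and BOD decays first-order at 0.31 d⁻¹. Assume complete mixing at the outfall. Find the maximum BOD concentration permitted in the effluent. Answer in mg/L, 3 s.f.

469 mg/L

28.1 ML/d = 0.3252 m³/s.
Travel time to the compliance point: t = 6500/0.18 = 3.611e+04 s = 0.418 d; decay factor exp(−0.31·0.418) = 0.8785.
So the concentration just after mixing may be at most 9.1/0.8785 = 10.36 mg/L.
Mass balance: 10.36·18.33 = 0.3252·Cₑ + 18·2.07.
Cₑ = (189.8 − 37.26) / 0.3252 = 469.1 mg/L.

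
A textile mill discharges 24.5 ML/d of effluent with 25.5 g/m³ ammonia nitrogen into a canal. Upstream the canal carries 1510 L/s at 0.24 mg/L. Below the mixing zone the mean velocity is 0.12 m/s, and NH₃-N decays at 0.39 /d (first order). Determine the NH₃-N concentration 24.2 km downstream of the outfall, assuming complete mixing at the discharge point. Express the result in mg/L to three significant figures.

24.5 ML/d = 0.2836 m³/s.
1510 L/s = 1.51 m³/s.
After complete mixing, C₀ = (0.2836·25.5 + 1.51·0.24) / 1.794 = 4.234 mg/L.
Travel time t = 2.42e+04 m / 0.12 m/s = 2.017e+05 s = 2.334 d.
C = 4.234·exp(−0.39·2.334) = 4.234·0.4024 = 1.704 mg/L.

1.70 mg/L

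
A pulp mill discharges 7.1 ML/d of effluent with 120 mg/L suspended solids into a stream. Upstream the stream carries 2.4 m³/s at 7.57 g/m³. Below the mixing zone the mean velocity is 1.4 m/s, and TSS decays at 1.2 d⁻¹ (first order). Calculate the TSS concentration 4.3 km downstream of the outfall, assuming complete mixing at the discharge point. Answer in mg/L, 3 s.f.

10.8 mg/L

7.1 ML/d = 0.08218 m³/s.
After complete mixing, C₀ = (0.08218·120 + 2.4·7.57) / 2.482 = 11.29 mg/L.
Travel time t = 4300 m / 1.4 m/s = 3071 s = 0.03555 d.
C = 11.29·exp(−1.2·0.03555) = 11.29·0.9582 = 10.82 mg/L.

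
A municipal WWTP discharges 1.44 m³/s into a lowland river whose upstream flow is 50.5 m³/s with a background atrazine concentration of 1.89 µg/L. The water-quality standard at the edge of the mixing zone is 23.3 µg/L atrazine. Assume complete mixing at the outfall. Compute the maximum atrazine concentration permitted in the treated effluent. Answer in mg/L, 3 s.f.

1.89 µg/L = 0.00189 mg/L.
23.3 µg/L = 0.0233 mg/L.
Mass balance: 0.0233·51.94 = 1.44·Cₑ + 50.5·0.00189.
Cₑ = (1.21 − 0.09545) / 1.44 = 0.7741 mg/L.

0.774 mg/L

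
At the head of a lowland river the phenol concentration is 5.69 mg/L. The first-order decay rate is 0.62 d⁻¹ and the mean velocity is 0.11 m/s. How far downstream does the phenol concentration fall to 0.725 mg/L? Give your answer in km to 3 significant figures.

31.6 km

From C = C₀·e^(−kt), t = ln(C₀/C)/k = ln(5.69/0.725)/0.62 = 2.06/0.62 = 3.323 d.
Distance = v·t = 0.11 m/s × 2.871e+05 s = 3.158e+04 m = 31.58 km.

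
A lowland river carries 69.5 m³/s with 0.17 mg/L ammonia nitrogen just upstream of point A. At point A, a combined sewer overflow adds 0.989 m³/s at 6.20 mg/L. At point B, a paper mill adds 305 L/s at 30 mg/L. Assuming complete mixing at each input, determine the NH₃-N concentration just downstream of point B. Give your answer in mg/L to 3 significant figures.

After input A: C = (69.5·0.17 + 0.989·6.2) / 70.49 = 0.2546 mg/L.
305 L/s = 0.305 m³/s.
After input B: C = (70.49·0.2546 + 0.305·30) / 70.79 = 0.3828 mg/L.

0.383 mg/L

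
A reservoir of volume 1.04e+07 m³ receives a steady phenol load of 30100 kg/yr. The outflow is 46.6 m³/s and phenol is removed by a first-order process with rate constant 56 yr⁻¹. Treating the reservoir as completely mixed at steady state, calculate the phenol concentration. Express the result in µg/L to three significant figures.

Outflow Q = 46.6 m³/s × 3.156e+07 s/yr = 1.471e+09 m³/yr.
Steady-state CSTR mass balance: W = Q·C + k·V·C, so C = W/(Q + kV).
Q + kV = 1.471e+09 + 56·1.04e+07 = 2.053e+09 m³/yr.
C = 30100/2.053e+09 = 1.466e-05 kg/m³ = 0.01466 mg/L = 14.66 µg/L.

14.7 µg/L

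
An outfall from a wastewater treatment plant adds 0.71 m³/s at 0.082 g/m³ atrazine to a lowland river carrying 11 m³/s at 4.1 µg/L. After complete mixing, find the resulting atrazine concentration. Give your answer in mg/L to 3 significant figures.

4.1 µg/L = 0.0041 mg/L.
Conservation of mass across the mixing zone: C = (0.71·0.082 + 11·0.0041) / (0.71 + 11) = 0.1033/11.71 = 0.008823 mg/L.

0.00882 mg/L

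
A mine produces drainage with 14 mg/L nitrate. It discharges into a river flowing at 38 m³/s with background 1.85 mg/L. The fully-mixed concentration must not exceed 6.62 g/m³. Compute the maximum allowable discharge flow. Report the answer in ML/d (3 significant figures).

Mass balance at complete mixing: C_std·(Q_w + Q_r) = Q_w·C_e + Q_r·C_b.
Rearranging, Q_w = Q_r·(C_std − C_b)/(C_e − C_std) = 38·(6.62 − 1.85) / (14 − 6.62) = 24.56 m³/s.
= 2122 ML/d.

2120 ML/d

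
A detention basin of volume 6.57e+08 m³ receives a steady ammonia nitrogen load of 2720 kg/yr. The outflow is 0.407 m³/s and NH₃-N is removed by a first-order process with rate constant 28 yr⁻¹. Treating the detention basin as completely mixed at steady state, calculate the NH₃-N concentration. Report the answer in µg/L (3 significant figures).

Outflow Q = 0.407 m³/s × 3.156e+07 s/yr = 1.284e+07 m³/yr.
Steady-state CSTR mass balance: W = Q·C + k·V·C, so C = W/(Q + kV).
Q + kV = 1.284e+07 + 28·6.57e+08 = 1.841e+10 m³/yr.
C = 2720/1.841e+10 = 1.478e-07 kg/m³ = 0.0001478 mg/L = 0.1478 µg/L.

0.148 µg/L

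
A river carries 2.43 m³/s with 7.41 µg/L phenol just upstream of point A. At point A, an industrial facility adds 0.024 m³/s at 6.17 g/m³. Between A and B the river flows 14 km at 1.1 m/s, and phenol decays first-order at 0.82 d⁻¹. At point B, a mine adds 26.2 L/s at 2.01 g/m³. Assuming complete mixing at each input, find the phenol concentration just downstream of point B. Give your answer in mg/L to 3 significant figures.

0.0806 mg/L

7.41 µg/L = 0.00741 mg/L.
After input A: C = (2.43·0.00741 + 0.024·6.17) / 2.454 = 0.06768 mg/L.
Over the 14 km reach to input B (t = 1.273e+04 s = 0.1473 d), decay gives C = 0.06768·exp(−0.82·0.1473) = 0.05998 mg/L.
26.2 L/s = 0.0262 m³/s.
After input B: C = (2.454·0.05998 + 0.0262·2.01) / 2.48 = 0.08058 mg/L.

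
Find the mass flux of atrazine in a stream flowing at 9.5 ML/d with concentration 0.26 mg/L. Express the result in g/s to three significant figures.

9.5 ML/d = 0.11 m³/s.
Mass flux = Q·C = 0.11 m³/s × 0.26 g/m³ = 0.02859 g/s.

0.0286 g/s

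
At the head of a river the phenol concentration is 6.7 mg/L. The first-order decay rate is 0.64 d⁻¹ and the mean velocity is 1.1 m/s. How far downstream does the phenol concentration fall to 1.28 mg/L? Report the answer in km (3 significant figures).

From C = C₀·e^(−kt), t = ln(C₀/C)/k = ln(6.7/1.28)/0.64 = 1.655/0.64 = 2.586 d.
Distance = v·t = 1.1 m/s × 2.235e+05 s = 2.458e+05 m = 245.8 km.

246 km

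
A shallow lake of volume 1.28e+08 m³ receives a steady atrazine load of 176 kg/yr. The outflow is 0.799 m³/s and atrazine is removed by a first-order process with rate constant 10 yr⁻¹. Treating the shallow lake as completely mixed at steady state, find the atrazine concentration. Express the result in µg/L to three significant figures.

Outflow Q = 0.799 m³/s × 3.156e+07 s/yr = 2.521e+07 m³/yr.
Steady-state CSTR mass balance: W = Q·C + k·V·C, so C = W/(Q + kV).
Q + kV = 2.521e+07 + 10·1.28e+08 = 1.305e+09 m³/yr.
C = 176/1.305e+09 = 1.348e-07 kg/m³ = 0.0001348 mg/L = 0.1348 µg/L.

0.135 µg/L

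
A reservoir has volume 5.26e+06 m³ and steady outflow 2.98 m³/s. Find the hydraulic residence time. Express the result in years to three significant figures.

0.0559 yr

Q = 2.98 m³/s × 3.156e+07 s/yr = 9.404e+07 m³/yr.
Hydraulic residence time τ = V/Q = 5.26e+06/9.404e+07 = 0.05593 yr.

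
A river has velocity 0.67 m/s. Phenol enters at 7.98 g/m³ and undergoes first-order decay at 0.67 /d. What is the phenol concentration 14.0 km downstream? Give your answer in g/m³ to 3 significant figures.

6.79 g/m³

Travel time t = 14.0 km / 0.67 m/s = 1.4e+04/0.67 = 2.09e+04 s = 0.2418 d.
First-order decay: C = 7.98·exp(−0.67·0.2418) = 7.98·0.8504 = 6.786 g/m³.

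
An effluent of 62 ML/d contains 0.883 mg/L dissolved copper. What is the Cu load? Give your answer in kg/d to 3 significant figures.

54.7 kg/d

62 ML/d = 0.7176 m³/s.
Mass flux = Q·C = 0.7176 m³/s × 0.883 g/m³ = 0.6336 g/s.
= 0.6336 g/s × 86.4 = 54.75 kg/d.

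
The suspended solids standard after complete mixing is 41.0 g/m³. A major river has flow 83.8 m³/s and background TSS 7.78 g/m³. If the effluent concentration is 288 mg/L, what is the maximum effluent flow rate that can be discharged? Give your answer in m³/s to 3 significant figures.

11.3 m³/s

Mass balance at complete mixing: C_std·(Q_w + Q_r) = Q_w·C_e + Q_r·C_b.
Rearranging, Q_w = Q_r·(C_std − C_b)/(C_e − C_std) = 83.8·(41 − 7.78) / (288 − 41) = 11.27 m³/s.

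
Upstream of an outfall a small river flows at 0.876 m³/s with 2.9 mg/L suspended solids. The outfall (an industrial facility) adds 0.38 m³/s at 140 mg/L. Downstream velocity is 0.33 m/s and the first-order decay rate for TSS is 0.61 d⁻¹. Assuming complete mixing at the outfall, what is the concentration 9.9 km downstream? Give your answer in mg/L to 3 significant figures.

35.9 mg/L

After complete mixing, C₀ = (0.38·140 + 0.876·2.9) / 1.256 = 44.38 mg/L.
Travel time t = 9900 m / 0.33 m/s = 3e+04 s = 0.3472 d.
C = 44.38·exp(−0.61·0.3472) = 44.38·0.8091 = 35.91 mg/L.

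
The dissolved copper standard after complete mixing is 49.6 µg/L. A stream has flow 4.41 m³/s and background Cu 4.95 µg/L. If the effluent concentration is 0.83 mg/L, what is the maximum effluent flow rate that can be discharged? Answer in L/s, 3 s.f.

252 L/s

4.95 µg/L = 0.00495 mg/L.
49.6 µg/L = 0.0496 mg/L.
Mass balance at complete mixing: C_std·(Q_w + Q_r) = Q_w·C_e + Q_r·C_b.
Rearranging, Q_w = Q_r·(C_std − C_b)/(C_e − C_std) = 4.41·(0.0496 − 0.00495) / (0.83 − 0.0496) = 0.2523 m³/s.
= 252.3 L/s.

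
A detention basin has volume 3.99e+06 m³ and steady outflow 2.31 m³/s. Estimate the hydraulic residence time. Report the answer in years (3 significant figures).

Q = 2.31 m³/s × 3.156e+07 s/yr = 7.29e+07 m³/yr.
Hydraulic residence time τ = V/Q = 3.99e+06/7.29e+07 = 0.05473 yr.

0.0547 yr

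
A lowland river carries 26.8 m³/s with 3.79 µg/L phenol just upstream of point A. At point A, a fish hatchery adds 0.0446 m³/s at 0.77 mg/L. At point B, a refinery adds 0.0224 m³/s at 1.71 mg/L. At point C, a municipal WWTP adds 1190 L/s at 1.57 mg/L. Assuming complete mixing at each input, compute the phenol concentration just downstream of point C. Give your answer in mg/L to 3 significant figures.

3.79 µg/L = 0.00379 mg/L.
After input A: C = (26.8·0.00379 + 0.0446·0.77) / 26.84 = 0.005063 mg/L.
After input B: C = (26.84·0.005063 + 0.0224·1.71) / 26.87 = 0.006484 mg/L.
1190 L/s = 1.19 m³/s.
After input C: C = (26.87·0.006484 + 1.19·1.57) / 28.06 = 0.0728 mg/L.

0.0728 mg/L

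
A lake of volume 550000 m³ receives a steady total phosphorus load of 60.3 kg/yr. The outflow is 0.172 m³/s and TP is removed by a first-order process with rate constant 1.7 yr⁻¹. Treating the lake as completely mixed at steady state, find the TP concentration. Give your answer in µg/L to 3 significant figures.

9.48 µg/L

Outflow Q = 0.172 m³/s × 3.156e+07 s/yr = 5.428e+06 m³/yr.
Steady-state CSTR mass balance: W = Q·C + k·V·C, so C = W/(Q + kV).
Q + kV = 5.428e+06 + 1.7·550000 = 6.363e+06 m³/yr.
C = 60.3/6.363e+06 = 9.477e-06 kg/m³ = 0.009477 mg/L = 9.477 µg/L.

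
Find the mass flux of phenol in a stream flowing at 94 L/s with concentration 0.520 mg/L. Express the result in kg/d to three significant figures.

94 L/s = 0.094 m³/s.
Mass flux = Q·C = 0.094 m³/s × 0.52 g/m³ = 0.04888 g/s.
= 0.04888 g/s × 86.4 = 4.223 kg/d.

4.22 kg/d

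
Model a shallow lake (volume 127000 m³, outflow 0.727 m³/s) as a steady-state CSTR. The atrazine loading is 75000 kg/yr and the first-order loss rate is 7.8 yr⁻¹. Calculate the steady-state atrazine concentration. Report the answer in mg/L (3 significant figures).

3.13 mg/L

Outflow Q = 0.727 m³/s × 3.156e+07 s/yr = 2.294e+07 m³/yr.
Steady-state CSTR mass balance: W = Q·C + k·V·C, so C = W/(Q + kV).
Q + kV = 2.294e+07 + 7.8·127000 = 2.393e+07 m³/yr.
C = 75000/2.393e+07 = 0.003134 kg/m³ = 3.134 mg/L.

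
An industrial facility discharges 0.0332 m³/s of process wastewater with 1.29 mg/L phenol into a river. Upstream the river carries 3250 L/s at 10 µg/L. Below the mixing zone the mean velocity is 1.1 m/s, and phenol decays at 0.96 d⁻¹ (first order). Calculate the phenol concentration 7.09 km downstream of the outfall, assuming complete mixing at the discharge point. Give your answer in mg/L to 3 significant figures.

3250 L/s = 3.25 m³/s.
10 µg/L = 0.01 mg/L.
After complete mixing, C₀ = (0.0332·1.29 + 3.25·0.01) / 3.283 = 0.02294 mg/L.
Travel time t = 7090 m / 1.1 m/s = 6445 s = 0.0746 d.
C = 0.02294·exp(−0.96·0.0746) = 0.02294·0.9309 = 0.02136 mg/L.

0.0214 mg/L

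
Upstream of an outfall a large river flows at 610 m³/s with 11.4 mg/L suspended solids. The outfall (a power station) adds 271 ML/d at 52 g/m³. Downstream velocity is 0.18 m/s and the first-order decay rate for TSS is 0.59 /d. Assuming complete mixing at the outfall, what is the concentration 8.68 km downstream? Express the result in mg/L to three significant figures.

8.35 mg/L

271 ML/d = 3.137 m³/s.
After complete mixing, C₀ = (3.137·52 + 610·11.4) / 613.1 = 11.61 mg/L.
Travel time t = 8680 m / 0.18 m/s = 4.822e+04 s = 0.5581 d.
C = 11.61·exp(−0.59·0.5581) = 11.61·0.7194 = 8.351 mg/L.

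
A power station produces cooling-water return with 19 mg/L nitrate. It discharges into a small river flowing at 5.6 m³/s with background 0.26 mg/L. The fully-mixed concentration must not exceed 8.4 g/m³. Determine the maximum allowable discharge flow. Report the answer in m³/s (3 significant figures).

Mass balance at complete mixing: C_std·(Q_w + Q_r) = Q_w·C_e + Q_r·C_b.
Rearranging, Q_w = Q_r·(C_std − C_b)/(C_e − C_std) = 5.6·(8.4 − 0.26) / (19 − 8.4) = 4.3 m³/s.

4.30 m³/s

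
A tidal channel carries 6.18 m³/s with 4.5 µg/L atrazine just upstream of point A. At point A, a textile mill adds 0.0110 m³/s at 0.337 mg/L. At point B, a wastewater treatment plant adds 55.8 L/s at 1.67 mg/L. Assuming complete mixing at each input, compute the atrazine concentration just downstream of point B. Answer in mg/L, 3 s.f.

0.0200 mg/L

4.5 µg/L = 0.0045 mg/L.
After input A: C = (6.18·0.0045 + 0.011·0.337) / 6.191 = 0.005091 mg/L.
55.8 L/s = 0.0558 m³/s.
After input B: C = (6.191·0.005091 + 0.0558·1.67) / 6.247 = 0.01996 mg/L.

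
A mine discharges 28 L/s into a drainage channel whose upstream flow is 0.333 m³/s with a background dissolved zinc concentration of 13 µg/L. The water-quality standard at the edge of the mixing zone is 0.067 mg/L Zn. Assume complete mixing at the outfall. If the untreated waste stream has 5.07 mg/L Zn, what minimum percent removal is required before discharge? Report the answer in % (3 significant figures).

86.0 %

28 L/s = 0.028 m³/s.
13 µg/L = 0.013 mg/L.
Mass balance: 0.067·0.361 = 0.028·Cₑ + 0.333·0.013.
Cₑ = (0.02419 − 0.004329) / 0.028 = 0.7092 mg/L.
Required removal = 1 − 0.7092/5.07 = 86.01 %.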